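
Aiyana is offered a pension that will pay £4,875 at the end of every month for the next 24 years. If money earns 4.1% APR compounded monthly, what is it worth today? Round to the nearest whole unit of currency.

£892,567

i = 0.041/12 = 0.00341667 per month; n = 24·12 = 288.
PV = 4875 × [1 − (1+0.00341667)^(−288)] / 0.00341667 = 4875 × 183.090635 = 892,566.8451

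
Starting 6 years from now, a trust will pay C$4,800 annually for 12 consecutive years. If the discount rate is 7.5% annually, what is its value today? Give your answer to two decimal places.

C$25,862.76

Value one period before first payment (t=5): 4800 × [1 − (1+0.075)^(−12)] / 0.075 = 4800 × 7.735278 = 37,129.3357
PV₀ = 37,129.3357 / (1+0.075)^5 = 37,129.3357 / 1.435629 = 25,862.7593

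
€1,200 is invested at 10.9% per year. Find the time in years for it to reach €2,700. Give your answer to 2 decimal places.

7.84 years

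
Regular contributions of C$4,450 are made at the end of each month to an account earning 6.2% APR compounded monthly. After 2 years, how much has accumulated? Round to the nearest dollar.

With 12 periods per year: i = 0.00516667, n = 24.
FV = PMT · [(1+i)^n − 1] / i = 4450 · 25.481526 = 113,392.7902

C$113,393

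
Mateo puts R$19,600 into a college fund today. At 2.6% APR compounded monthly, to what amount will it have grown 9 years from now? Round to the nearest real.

With 12 periods per year: i = 0.00216667, n = 108.
FV = PV·(1+i)^n = 19,600 × 1.263325 = 24,761.1634

R$24,761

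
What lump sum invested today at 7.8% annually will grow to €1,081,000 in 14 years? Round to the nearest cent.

€377,713.97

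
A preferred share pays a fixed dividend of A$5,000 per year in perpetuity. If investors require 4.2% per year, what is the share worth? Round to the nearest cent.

A$119,047.62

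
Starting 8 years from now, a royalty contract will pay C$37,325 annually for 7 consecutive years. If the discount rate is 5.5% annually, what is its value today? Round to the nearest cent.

Value one period before first payment (t=7): 37325 × [1 − (1+0.055)^(−7)] / 0.055 = 37325 × 5.682967 = 212,116.7476
PV₀ = 212,116.7476 / (1+0.055)^7 = 212,116.7476 / 1.454679 = 145,816.8600

C$145,816.86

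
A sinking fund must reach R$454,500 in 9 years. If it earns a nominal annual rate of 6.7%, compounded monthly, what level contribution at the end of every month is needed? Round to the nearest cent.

R$3,077.66

Periodic rate i = 0.067/12 = 0.00558333; n = 9 × 12 = 108 periods.
PMT = 454500 / ( [(1+0.00558333)^108 − 1] / 0.00558333 ) = 454500 / 147.677160 = 3,077.6594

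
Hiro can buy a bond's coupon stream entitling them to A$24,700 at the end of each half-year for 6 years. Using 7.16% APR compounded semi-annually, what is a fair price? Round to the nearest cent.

A$237,564.50

Periodic rate i = 0.0716/2 = 0.0358; n = 6 × 2 = 12 periods.
Annuity factor a(12|0.0358) = 9.617996; PV = 24700 × 9.617996 = 237,564.4985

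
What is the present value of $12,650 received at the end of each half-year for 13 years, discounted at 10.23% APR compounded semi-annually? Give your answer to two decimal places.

$179,709.32

Periodic rate i = 0.1023/2 = 0.05115; n = 13 × 2 = 26 periods.
Annuity factor a(26|0.05115) = 14.206270; PV = 12650 × 14.206270 = 179,709.3171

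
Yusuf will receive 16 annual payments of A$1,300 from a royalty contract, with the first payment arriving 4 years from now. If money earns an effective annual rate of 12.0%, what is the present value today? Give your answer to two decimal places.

A$6,453.13

Value one period before first payment (t=3): 1300 × [1 − (1+0.12)^(−16)] / 0.12 = 1300 × 6.973986 = 9,066.1820
Discount back 3 years: 9,066.1820 × (1+0.12)^(−3) = 9,066.1820 × 0.711780 = 6,453.1293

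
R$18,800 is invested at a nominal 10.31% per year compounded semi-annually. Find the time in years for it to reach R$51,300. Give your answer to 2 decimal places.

9.99 years

Periodic rate i = 0.1031/2 = 0.05155.
n = ln(51300/18800) / ln(1+0.05155) = ln(2.72872) / 0.050265 = 19.9707 half-years
= 19.9707/2 years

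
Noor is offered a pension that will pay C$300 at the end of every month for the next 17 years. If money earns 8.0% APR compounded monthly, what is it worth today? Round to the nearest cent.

With 12 periods per year: i = 0.00666667, n = 204.
PV = 300 × [1 − (1+0.00666667)^(−204)] / 0.00666667 = 300 × 111.326733 = 33,398.0200

C$33,398.02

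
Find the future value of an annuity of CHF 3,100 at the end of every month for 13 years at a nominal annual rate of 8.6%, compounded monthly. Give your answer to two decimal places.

CHF 885,255.90

With 12 periods per year: i = 0.00716667, n = 156.
FV = 3100 × [(1+0.00716667)^156 − 1] / 0.00716667 = 3100 × 285.566421 = 885,255.9045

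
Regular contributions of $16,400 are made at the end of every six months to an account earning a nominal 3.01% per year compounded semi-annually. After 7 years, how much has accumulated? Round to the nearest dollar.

With 2 periods per year: i = 0.01505, n = 14.
FV = PMT · [(1+i)^n − 1] / i = 16400 · 15.455514 = 253,470.4337

$253,470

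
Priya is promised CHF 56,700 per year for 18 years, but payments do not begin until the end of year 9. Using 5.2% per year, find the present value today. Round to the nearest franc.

Value one period before first payment (t=8): 56700 × [1 − (1+0.052)^(−18)] / 0.052 = 56700 × 11.509062 = 652,563.8070
PV₀ = 652,563.8070 / (1+0.052)^8 = 652,563.8070 / 1.500120 = 435,007.8202

CHF 435,008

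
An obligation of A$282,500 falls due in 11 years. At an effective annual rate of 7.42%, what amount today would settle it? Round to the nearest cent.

A$128,552.88

PV = FV·(1+i)^(−n) = 282,500 × 0.455054 = 128,552.8839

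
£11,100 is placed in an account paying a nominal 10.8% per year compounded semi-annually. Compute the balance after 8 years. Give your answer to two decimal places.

£25,749.73

With 2 periods per year: i = 0.054, n = 16.
FV = 11,100 × (1 + 0.054)^16 = 25,749.7343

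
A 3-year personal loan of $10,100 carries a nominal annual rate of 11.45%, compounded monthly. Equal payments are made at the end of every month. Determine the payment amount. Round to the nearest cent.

$332.82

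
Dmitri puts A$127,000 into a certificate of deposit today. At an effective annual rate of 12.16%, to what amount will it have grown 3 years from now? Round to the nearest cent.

FV = PV·(1+i)^n = 127,000 × 1.410958 = 179,191.6312

A$179,191.63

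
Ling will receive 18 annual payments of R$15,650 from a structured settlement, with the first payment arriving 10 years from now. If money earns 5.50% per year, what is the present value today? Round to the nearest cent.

PV at t=9 (ordinary 18-year annuity): 15650 × a(18|0.055) = 15650 × 11.246074 = 176,001.0654
Discount back 9 years: 176,001.0654 × (1+0.055)^(−9) = 176,001.0654 × 0.617629 = 108,703.4080

R$108,703.41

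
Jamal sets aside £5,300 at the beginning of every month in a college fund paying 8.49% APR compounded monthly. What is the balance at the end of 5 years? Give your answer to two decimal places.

£397,232.41

Periodic rate i = 0.0849/12 = 0.007075; n = 5 × 12 = 60 periods.
FV = 5300 × [(1+0.007075)^60 − 1] / 0.007075 × (1+i) = 5300 × 74.949511 = 397,232.4096
(annuity-due: payments at period start, so ×(1+i).)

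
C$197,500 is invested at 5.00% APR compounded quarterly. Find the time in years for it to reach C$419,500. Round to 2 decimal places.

15.16 years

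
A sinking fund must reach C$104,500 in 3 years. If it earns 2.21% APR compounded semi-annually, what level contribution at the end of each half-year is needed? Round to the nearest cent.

C$16,941.70

Periodic rate i = 0.0221/2 = 0.01105; n = 3 × 2 = 6 periods.
PMT = 104500 / ( [(1+0.01105)^6 − 1] / 0.01105 ) = 104500 / 6.168212 = 16,941.6994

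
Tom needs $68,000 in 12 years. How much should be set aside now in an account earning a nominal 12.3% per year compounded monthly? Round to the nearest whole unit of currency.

Periodic rate i = 0.123/12 = 0.01025; n = 12 × 12 = 144 periods.
PV = FV·(1+i)^(−n) = 68,000 × 0.230274 = 15,658.6097

$15,659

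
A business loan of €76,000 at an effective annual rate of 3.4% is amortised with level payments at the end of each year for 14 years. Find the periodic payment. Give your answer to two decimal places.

€6,912.77

PMT = 76000 / ( [1 − (1+0.034)^(−14)] / 0.034 ) = 76000 / 10.994143 = 6,912.7714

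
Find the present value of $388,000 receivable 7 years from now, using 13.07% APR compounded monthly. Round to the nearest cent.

i = 0.1307/12 = 0.0108917 per month; n = 7·12 = 84.
PV = 388,000 / (1 + 0.0108917)^84 = 388,000 / 2.484207 = 156,186.6627

$156,186.66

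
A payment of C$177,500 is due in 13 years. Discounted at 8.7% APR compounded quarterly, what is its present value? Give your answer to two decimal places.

C$57,979.80

With 4 periods per year: i = 0.02175, n = 52.
PV = FV·(1+i)^(−n) = 177,500 × 0.326647 = 57,979.8043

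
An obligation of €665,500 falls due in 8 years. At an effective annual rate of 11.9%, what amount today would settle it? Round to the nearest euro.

PV = FV·(1+i)^(−n) = 665,500 × 0.406780 = 270,711.9128

€270,712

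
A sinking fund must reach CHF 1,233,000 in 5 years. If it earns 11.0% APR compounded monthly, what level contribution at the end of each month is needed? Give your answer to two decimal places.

With 12 periods per year: i = 0.00916667, n = 60.
PMT = 1.233e+06 / ( [(1+0.00916667)^60 − 1] / 0.00916667 ) = 1.233e+06 / 79.518080 = 15,505.9076

CHF 15,505.91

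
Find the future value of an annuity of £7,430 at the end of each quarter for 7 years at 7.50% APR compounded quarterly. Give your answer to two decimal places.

With 4 periods per year: i = 0.01875, n = 28.
FV = PMT · [(1+i)^n − 1] / i = 7430 · 36.387260 = 270,357.3417

£270,357.34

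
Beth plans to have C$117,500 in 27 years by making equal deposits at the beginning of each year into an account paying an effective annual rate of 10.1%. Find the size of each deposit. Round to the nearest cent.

C$866.77

PMT = 117500 / ( [(1+0.101)^27 − 1] / 0.101 × (1+i) ) = 117500 / 135.560537 = 866.7714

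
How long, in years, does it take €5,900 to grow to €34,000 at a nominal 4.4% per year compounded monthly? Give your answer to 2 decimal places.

39.88 years

Periodic rate i = 0.044/12 = 0.00366667.
n = ln(34000/5900) / ln(1+0.00366667) = ln(5.76271) / 0.003660 = 478.5319 months
= 478.5319/12 years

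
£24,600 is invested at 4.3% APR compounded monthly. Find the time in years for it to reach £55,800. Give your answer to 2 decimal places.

19.08 years

Periodic rate i = 0.043/12 = 0.00358333.
n = ln(55800/24600) / ln(1+0.00358333) = ln(2.26829) / 0.003577 = 228.9751 months
= 228.9751/12 years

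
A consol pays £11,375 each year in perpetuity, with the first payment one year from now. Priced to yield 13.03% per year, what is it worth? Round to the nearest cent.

PV = C/r = 11375/0.1303 = 87,298.5418

£87,298.54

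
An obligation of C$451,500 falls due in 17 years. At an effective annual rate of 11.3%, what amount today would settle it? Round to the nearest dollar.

C$73,154

Discount factor = (1+0.113)^(−17) = 0.162025; PV = 451,500 × 0.162025 = 73,154.3172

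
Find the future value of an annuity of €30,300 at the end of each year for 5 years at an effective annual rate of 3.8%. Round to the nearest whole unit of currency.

€163,460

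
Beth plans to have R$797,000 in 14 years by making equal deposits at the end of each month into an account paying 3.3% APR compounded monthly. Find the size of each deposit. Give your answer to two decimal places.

Periodic rate i = 0.033/12 = 0.00275; n = 14 × 12 = 168 periods.
FV-annuity factor = 213.177880; PMT = 797000 / 213.177880 = 3,738.6618

R$3,738.66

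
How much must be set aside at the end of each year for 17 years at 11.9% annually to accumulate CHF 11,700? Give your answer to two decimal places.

PMT = 11700 / ( [(1+0.119)^17 − 1] / 0.119 ) = 11700 / 48.424918 = 241.6111

CHF 241.61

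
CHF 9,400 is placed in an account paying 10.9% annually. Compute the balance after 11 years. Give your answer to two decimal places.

9,400 × (1+0.109)^11 = 9,400 × 3.120664 = 29,334.2414

CHF 29,334.24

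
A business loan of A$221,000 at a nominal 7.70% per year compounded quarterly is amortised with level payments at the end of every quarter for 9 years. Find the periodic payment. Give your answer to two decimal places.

A$8,566.37

With 4 periods per year: i = 0.01925, n = 36.
PMT = 221000 / ( [1 − (1+0.01925)^(−36)] / 0.01925 ) = 221000 / 25.798555 = 8,566.3713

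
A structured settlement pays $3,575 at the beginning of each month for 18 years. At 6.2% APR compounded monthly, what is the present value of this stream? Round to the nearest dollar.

$467,014

i = 0.062/12 = 0.00516667 per month; n = 18·12 = 216.
PV = PMT · [1 − (1+i)^(−n)] / i × (1+i) = 3575 · 130.633391 = 467,014.3723
(annuity-due: payments at period start, so ×(1+i).)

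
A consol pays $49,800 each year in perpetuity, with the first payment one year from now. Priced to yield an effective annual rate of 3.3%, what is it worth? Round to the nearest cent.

$1,509,090.91

PV = C/r = 49800/0.033 = 1,509,090.9091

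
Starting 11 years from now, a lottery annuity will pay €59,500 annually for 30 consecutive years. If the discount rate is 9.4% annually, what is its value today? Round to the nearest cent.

PV at t=10 (ordinary 30-year annuity): 59500 × a(30|0.094) = 59500 × 9.919921 = 590,235.2853
Discount back 10 years: 590,235.2853 × (1+0.094)^(−10) = 590,235.2853 × 0.407218 = 240,354.3291

€240,354.33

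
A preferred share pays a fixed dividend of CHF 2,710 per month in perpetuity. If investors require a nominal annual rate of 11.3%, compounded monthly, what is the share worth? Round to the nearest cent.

Periodic rate i = 0.113/12 = 0.00941667.
PV = PMT / i = 2710 / 0.00941667 = 287,787.6106

CHF 287,787.61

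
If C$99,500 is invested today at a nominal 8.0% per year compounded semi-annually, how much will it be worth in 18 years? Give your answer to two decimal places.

C$408,341.29

i = 0.08/2 = 0.04 per half-year; n = 18·2 = 36.
99,500 × (1+0.04)^36 = 99,500 × 4.103933 = 408,341.2891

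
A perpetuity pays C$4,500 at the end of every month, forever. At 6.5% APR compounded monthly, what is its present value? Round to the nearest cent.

Periodic rate i = 0.065/12 = 0.00541667.
PV = C/r = 4500/0.00541667 = 830,769.2308

C$830,769.23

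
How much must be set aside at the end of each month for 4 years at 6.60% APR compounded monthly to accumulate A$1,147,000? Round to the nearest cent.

Periodic rate i = 0.066/12 = 0.0055; n = 4 × 12 = 48 periods.
PMT = 1.147e+06 / ( [(1+0.0055)^48 − 1] / 0.0055 ) = 1.147e+06 / 54.761208 = 20,945.4839

A$20,945.48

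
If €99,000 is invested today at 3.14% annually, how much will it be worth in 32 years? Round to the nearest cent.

FV = 99,000 × (1 + 0.0314)^32 = 266,258.3650

€266,258.37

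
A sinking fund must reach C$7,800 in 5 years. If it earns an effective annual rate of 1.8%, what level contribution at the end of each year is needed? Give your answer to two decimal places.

C$1,504.84

FV-annuity factor = 5.183269; PMT = 7800 / 5.183269 = 1,504.8418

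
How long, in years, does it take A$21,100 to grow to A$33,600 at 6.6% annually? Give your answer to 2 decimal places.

7.28 years

n = ln(33600/21100) / ln(1+0.066) = ln(1.59242) / 0.063913 = 7.2794 years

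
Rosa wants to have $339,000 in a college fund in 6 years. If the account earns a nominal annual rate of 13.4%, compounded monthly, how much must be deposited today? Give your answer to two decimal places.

Periodic rate i = 0.134/12 = 0.0111667; n = 6 × 12 = 72 periods.
PV = FV·(1+i)^(−n) = 339,000 × 0.449534 = 152,391.9723

$152,391.97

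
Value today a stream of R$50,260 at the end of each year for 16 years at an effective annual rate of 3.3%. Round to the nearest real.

R$617,082

PV = 50260 × [1 − (1+0.033)^(−16)] / 0.033 = 50260 × 12.277796 = 617,082.0329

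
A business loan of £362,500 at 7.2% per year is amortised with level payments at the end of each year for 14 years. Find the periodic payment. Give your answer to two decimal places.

Annuity-PV factor = 8.641533; PMT = 362500 / 8.641533 = 41,948.5749

£41,948.57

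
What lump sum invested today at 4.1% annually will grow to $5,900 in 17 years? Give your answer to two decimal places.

$2,979.82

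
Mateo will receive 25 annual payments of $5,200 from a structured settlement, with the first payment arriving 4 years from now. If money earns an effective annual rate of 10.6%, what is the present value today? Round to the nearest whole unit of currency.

$33,339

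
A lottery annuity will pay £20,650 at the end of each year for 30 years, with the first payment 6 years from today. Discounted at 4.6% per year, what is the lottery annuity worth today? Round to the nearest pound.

Value one period before first payment (t=5): 20650 × [1 − (1+0.046)^(−30)] / 0.046 = 20650 × 16.098968 = 332,443.6837
PV₀ = 332,443.6837 / (1+0.046)^5 = 332,443.6837 / 1.252156 = 265,497.0276

£265,497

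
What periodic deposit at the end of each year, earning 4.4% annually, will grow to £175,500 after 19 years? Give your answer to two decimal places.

£6,098.28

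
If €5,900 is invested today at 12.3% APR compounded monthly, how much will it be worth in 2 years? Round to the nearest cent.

€7,536.06

i = 0.123/12 = 0.01025 per month; n = 2·12 = 24.
FV = PV·(1+i)^n = 5,900 × 1.277299 = 7,536.0649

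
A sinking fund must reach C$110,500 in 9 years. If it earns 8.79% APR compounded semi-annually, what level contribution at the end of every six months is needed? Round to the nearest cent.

i = 0.0879/2 = 0.04395 per half-year; n = 9·2 = 18.
FV-annuity factor = 26.595569; PMT = 110500 / 26.595569 = 4,154.8274

C$4,154.83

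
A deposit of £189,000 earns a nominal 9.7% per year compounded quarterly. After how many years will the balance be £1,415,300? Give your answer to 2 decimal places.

Periodic rate i = 0.097/4 = 0.02425.
(1+i)^n = 1.4153e+06/189000 = 7.48836, so n = ln 7.48836 / ln 1.02425 = 84.0274 quarters
= 84.0274/4 years

21.01 years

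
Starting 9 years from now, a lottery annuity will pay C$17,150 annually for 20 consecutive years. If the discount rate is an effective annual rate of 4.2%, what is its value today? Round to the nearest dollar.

C$164,776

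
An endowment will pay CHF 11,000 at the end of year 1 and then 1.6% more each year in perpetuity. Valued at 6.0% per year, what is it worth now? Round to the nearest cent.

PV = PMT / (i − g) = 11000 / (0.06 − 0.016) = 11000 / 0.044000 = 250,000.0000

CHF 250,000.00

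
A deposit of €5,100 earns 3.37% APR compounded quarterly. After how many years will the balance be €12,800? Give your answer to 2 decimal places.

Periodic rate i = 0.0337/4 = 0.008425.
n = ln(12800/5100) / ln(1+0.008425) = ln(2.50980) / 0.008390 = 109.6826 quarters
= 109.6826/4 years

27.42 years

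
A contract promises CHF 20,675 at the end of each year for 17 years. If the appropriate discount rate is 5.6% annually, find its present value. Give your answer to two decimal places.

CHF 222,988.51

Annuity factor a(17|0.056) = 10.785418; PV = 20675 × 10.785418 = 222,988.5143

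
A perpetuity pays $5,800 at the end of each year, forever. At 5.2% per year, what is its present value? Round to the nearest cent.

PV = C/r = 5800/0.052 = 111,538.4615

$111,538.46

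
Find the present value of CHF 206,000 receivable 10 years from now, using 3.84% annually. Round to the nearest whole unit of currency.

PV = FV·(1+i)^(−n) = 206,000 × 0.686046 = 141,325.4659

CHF 141,325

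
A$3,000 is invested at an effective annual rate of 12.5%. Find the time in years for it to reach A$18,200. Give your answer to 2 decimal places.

15.31 years

(1+i)^n = 18200/3000 = 6.06667, so n = ln 6.06667 / ln 1.125 = 15.3062 years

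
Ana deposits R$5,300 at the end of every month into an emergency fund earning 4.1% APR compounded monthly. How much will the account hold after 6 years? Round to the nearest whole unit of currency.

Periodic rate i = 0.041/12 = 0.00341667; n = 6 × 12 = 72 periods.
FV = PMT · [(1+i)^n − 1] / i = 5300 · 81.472229 = 431,802.8143

R$431,803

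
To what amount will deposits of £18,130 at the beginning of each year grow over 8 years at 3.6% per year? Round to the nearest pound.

Accumulation factor s(8|0.036) × (1+i) = 9.410959; FV = 18130 × 9.410959 = 170,620.6948
(Beginning-of-period payments → annuity-due factor ×(1+i).)

£170,621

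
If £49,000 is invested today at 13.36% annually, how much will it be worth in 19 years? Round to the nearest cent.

FV = PV·(1+i)^n = 49,000 × 10.832705 = 530,802.5341

£530,802.53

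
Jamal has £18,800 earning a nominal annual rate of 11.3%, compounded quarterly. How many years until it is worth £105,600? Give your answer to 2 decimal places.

Periodic rate i = 0.113/4 = 0.02825.
(1+i)^n = 105600/18800 = 5.61702, so n = ln 5.61702 / ln 1.02825 = 61.9492 quarters
= 61.9492/4 years

15.49 years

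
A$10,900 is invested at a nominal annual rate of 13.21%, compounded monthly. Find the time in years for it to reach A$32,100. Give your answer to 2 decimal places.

8.22 years

Periodic rate i = 0.1321/12 = 0.0110083.
(1+i)^n = 32100/10900 = 2.94495, so n = ln 2.94495 / ln 1.01101 = 98.6550 months
= 98.6550/12 years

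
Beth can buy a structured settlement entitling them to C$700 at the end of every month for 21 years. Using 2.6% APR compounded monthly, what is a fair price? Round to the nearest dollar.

i = 0.026/12 = 0.00216667 per month; n = 21·12 = 252.
PV = 700 × [1 − (1+0.00216667)^(−252)] / 0.00216667 = 700 × 194.028705 = 135,820.0937

C$135,820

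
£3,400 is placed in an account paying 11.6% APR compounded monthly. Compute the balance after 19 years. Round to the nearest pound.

£30,484

i = 0.116/12 = 0.00966667 per month; n = 19·12 = 228.
3,400 × (1+0.00966667)^228 = 3,400 × 8.965783 = 30,483.6636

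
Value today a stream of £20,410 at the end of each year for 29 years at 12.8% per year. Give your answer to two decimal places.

£154,603.94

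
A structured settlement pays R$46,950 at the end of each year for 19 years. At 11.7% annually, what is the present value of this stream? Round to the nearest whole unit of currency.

R$352,255

Annuity factor a(19|0.117) = 7.502760; PV = 46950 × 7.502760 = 352,254.5855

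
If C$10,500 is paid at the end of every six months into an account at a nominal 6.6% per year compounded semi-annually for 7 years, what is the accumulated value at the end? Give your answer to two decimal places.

Periodic rate i = 0.066/2 = 0.033; n = 7 × 2 = 14 periods.
FV = 10500 × [(1+0.033)^14 − 1] / 0.033 = 10500 × 17.437865 = 183,097.5850

C$183,097.58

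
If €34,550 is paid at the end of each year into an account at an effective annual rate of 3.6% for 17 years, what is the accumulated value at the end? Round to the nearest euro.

Accumulation factor s(17|0.036) = 22.899507; FV = 34550 × 22.899507 = 791,177.9801

€791,178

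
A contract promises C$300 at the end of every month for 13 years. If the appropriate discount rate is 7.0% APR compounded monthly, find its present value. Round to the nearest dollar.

With 12 periods per year: i = 0.00583333, n = 156.
PV = 300 × [1 − (1+0.00583333)^(−156)] / 0.00583333 = 300 × 102.241738 = 30,672.5214

C$30,673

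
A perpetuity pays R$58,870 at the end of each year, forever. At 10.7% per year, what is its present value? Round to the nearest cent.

PV = C/r = 58870/0.107 = 550,186.9159

R$550,186.92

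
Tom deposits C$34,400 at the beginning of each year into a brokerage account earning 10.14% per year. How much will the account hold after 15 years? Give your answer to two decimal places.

C$1,217,244.96

FV = PMT · [(1+i)^n − 1] / i × (1+i) = 34400 · 35.385028 = 1,217,244.9648
(Beginning-of-period payments → annuity-due factor ×(1+i).)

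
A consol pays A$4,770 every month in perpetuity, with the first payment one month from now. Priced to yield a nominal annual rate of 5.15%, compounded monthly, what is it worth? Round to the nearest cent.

Periodic rate i = 0.0515/12 = 0.00429167.
PV = PMT / i = 4770 / 0.00429167 = 1,111,456.3107

A$1,111,456.31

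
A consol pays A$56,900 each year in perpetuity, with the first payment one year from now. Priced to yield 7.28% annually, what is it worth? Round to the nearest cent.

A$781,593.41

PV = PMT / i = 56900 / 0.0728 = 781,593.4066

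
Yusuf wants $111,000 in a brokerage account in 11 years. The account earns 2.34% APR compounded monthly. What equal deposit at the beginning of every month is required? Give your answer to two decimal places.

$736.70

Periodic rate i = 0.0234/12 = 0.00195; n = 11 × 12 = 132 periods.
PMT = 111000 / ( [(1+0.00195)^132 − 1] / 0.00195 × (1+i) ) = 111000 / 150.671839 = 736.7004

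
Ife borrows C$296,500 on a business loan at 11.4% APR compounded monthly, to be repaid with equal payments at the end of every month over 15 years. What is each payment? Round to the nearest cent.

C$3,444.86

i = 0.114/12 = 0.0095 per month; n = 15·12 = 180.
Annuity-PV factor = 86.070364; PMT = 296500 / 86.070364 = 3,444.8559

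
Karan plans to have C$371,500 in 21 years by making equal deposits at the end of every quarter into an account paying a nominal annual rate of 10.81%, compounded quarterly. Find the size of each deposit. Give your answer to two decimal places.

i = 0.1081/4 = 0.027025 per quarter; n = 21·4 = 84.
FV-annuity factor = 310.565069; PMT = 371500 / 310.565069 = 1,196.2066

C$1,196.21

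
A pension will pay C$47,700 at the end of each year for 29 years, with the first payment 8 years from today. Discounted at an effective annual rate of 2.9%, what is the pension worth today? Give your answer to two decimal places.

C$758,804.69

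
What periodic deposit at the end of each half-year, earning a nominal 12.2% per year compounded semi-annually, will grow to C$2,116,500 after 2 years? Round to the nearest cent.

With 2 periods per year: i = 0.061, n = 4.
FV-annuity factor = 4.381111; PMT = 2.1165e+06 / 4.381111 = 483,096.6413

C$483,096.64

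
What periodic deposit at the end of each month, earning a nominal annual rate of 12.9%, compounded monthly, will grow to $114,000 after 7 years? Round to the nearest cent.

$842.19

i = 0.129/12 = 0.01075 per month; n = 7·12 = 84.
FV-annuity factor = 135.361197; PMT = 114000 / 135.361197 = 842.1911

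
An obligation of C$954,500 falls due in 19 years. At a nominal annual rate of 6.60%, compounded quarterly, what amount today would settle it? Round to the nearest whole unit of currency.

With 4 periods per year: i = 0.0165, n = 76.
PV = FV·(1+i)^(−n) = 954,500 × 0.288296 = 275,178.7077

C$275,179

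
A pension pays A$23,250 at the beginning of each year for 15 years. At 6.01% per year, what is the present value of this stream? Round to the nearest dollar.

PV = PMT · [1 − (1+i)^(−n)] / i × (1+i) = 23250 · 10.289231 = 239,224.6248
Payments are at the start of each period, so multiply by (1+i).

A$239,225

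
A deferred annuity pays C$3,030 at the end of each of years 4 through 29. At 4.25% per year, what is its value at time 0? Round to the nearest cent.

C$41,602.35

Value one period before first payment (t=3): 3030 × [1 − (1+0.0425)^(−26)] / 0.0425 = 3030 × 15.556198 = 47,135.2795
PV₀ = 47,135.2795 / (1+0.0425)^3 = 47,135.2795 / 1.132996 = 41,602.3531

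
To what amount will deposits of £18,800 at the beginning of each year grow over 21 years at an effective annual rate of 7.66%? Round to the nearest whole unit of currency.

FV = 18800 × [(1+0.0766)^21 − 1] / 0.0766 × (1+i) = 18800 × 52.161863 = 980,643.0291
Payments are at the start of each period, so multiply by (1+i).

£980,643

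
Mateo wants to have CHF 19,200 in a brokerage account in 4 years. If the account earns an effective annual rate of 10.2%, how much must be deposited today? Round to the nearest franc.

CHF 13,019

PV = FV·(1+i)^(−n) = 19,200 × 0.678069 = 13,018.9168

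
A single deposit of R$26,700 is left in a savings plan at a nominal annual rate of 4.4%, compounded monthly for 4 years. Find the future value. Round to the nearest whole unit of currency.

R$31,828

Periodic rate i = 0.044/12 = 0.00366667; n = 4 × 12 = 48 periods.
FV = 26,700 × (1 + 0.00366667)^48 = 31,827.8498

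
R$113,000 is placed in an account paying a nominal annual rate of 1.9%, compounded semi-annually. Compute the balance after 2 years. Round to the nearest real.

R$117,356

i = 0.019/2 = 0.0095 per half-year; n = 2·2 = 4.
FV = 113,000 × (1 + 0.0095)^4 = 117,355.5780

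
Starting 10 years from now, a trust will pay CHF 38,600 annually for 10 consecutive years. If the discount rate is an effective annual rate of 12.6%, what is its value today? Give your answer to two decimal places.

PV at t=9 (ordinary 10-year annuity): 38600 × a(10|0.126) = 38600 × 5.514110 = 212,844.6327
Discount back 9 years: 212,844.6327 × (1+0.126)^(−9) = 212,844.6327 × 0.343680 = 73,150.4814

CHF 73,150.48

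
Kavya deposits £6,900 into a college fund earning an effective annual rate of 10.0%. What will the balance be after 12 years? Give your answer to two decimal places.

FV = 6,900 × (1 + 0.1)^12 = 21,655.1558

£21,655.16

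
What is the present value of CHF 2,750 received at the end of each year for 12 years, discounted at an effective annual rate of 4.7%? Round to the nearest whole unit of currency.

CHF 24,792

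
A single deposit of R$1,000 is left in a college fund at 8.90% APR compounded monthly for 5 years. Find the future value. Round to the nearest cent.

i = 0.089/12 = 0.00741667 per month; n = 5·12 = 60.
1,000 × (1+0.00741667)^60 = 1,000 × 1.557930 = 1,557.9298

R$1,557.93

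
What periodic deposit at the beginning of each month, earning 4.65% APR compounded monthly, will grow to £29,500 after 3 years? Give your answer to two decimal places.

£762.25

Periodic rate i = 0.0465/12 = 0.003875; n = 3 × 12 = 36 periods.
FV-annuity factor × (1+i) = 38.701365; PMT = 29500 / 38.701365 = 762.2470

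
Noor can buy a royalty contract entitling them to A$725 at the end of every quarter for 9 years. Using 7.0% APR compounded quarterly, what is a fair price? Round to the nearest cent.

Periodic rate i = 0.07/4 = 0.0175; n = 9 × 4 = 36 periods.
Annuity factor a(36|0.0175) = 26.542753; PV = 725 × 26.542753 = 19,243.4958

A$19,243.50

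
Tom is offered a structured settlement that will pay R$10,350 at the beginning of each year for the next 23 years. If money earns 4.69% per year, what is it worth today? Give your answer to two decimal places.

PV = PMT · [1 − (1+i)^(−n)] / i × (1+i) = 10350 · 14.543159 = 150,521.6938
(Beginning-of-period payments → annuity-due factor ×(1+i).)

R$150,521.69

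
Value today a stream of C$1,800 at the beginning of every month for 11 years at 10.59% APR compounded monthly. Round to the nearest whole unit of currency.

C$141,248

i = 0.1059/12 = 0.008825 per month; n = 11·12 = 132.
PV = PMT · [1 − (1+i)^(−n)] / i × (1+i) = 1800 · 78.470919 = 141,247.6539
Payments are at the start of each period, so multiply by (1+i).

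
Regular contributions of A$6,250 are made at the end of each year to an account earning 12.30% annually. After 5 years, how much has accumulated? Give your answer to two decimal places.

A$39,942.65

FV = PMT · [(1+i)^n − 1] / i = 6250 · 6.390823 = 39,942.6451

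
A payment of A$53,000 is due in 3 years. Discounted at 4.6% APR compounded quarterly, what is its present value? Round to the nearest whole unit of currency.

i = 0.046/4 = 0.0115 per quarter; n = 3·4 = 12.
Discount factor = (1+0.0115)^(−12) = 0.871785; PV = 53,000 × 0.871785 = 46,204.6010

A$46,205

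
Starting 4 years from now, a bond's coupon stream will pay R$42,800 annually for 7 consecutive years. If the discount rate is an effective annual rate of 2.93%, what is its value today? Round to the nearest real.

PV at t=3 (ordinary 7-year annuity): 42800 × a(7|0.0293) = 42800 × 6.246752 = 267,361.0047
Discount back 3 years: 267,361.0047 × (1+0.0293)^(−3) = 267,361.0047 × 0.917010 = 245,172.7206

R$245,173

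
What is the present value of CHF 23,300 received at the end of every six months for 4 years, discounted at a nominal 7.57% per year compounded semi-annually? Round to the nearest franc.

CHF 158,275

Periodic rate i = 0.0757/2 = 0.03785; n = 4 × 2 = 8 periods.
PV = PMT · [1 − (1+i)^(−n)] / i = 23300 · 6.792922 = 158,275.0861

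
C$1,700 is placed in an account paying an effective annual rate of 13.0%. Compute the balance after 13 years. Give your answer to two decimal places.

C$8,326.62

1,700 × (1+0.13)^13 = 1,700 × 4.898011 = 8,326.6189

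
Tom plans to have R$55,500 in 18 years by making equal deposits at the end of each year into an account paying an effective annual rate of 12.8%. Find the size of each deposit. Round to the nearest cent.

R$917.70

PMT = 55500 / ( [(1+0.128)^18 − 1] / 0.128 ) = 55500 / 60.476983 = 917.7045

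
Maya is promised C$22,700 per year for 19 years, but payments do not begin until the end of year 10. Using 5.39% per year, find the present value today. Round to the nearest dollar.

PV at t=9 (ordinary 19-year annuity): 22700 × a(19|0.0539) = 22700 × 11.710254 = 265,822.7590
PV₀ = 265,822.7590 / (1+0.0539)^9 = 265,822.7590 / 1.603964 = 165,728.6225

C$165,729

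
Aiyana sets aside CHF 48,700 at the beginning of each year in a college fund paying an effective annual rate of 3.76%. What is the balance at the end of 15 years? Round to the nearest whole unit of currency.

FV = PMT · [(1+i)^n − 1] / i × (1+i) = 48700 · 20.409818 = 993,958.1355
(Beginning-of-period payments → annuity-due factor ×(1+i).)

CHF 993,958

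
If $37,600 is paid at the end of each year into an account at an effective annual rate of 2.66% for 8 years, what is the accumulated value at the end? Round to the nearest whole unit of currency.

$330,345

FV = PMT · [(1+i)^n − 1] / i = 37600 · 8.785769 = 330,344.9237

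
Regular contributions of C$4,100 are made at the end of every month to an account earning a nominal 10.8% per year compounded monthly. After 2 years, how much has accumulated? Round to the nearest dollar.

C$109,290

Periodic rate i = 0.108/12 = 0.009; n = 2 × 12 = 24 periods.
FV = 4100 × [(1+0.009)^24 − 1] / 0.009 = 4100 × 26.655977 = 109,289.5072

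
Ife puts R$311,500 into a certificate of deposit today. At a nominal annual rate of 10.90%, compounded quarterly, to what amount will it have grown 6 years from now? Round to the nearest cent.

i = 0.109/4 = 0.02725 per quarter; n = 6·4 = 24.
FV = PV·(1+i)^n = 311,500 × 1.906460 = 593,862.1543

R$593,862.15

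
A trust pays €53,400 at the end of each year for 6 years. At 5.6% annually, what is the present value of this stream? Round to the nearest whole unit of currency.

€265,918

PV = 53400 × [1 − (1+0.056)^(−6)] / 0.056 = 53400 × 4.979735 = 265,917.8288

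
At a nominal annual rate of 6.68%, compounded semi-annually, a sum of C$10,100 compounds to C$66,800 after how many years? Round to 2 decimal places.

Periodic rate i = 0.0668/2 = 0.0334.
(1+i)^n = 66800/10100 = 6.61386, so n = ln 6.61386 / ln 1.0334 = 57.5013 half-years
= 57.5013/2 years

28.75 years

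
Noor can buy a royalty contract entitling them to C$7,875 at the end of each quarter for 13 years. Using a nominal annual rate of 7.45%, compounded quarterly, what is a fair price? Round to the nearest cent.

With 4 periods per year: i = 0.018625, n = 52.
PV = 7875 × [1 − (1+0.018625)^(−52)] / 0.018625 = 7875 × 33.124864 = 260,858.3031

C$260,858.30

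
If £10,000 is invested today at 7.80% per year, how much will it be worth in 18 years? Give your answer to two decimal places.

£38,648.95

FV = PV·(1+i)^n = 10,000 × 3.864895 = 38,648.9496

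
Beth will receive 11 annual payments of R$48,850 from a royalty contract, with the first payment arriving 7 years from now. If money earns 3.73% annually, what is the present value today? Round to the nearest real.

R$348,588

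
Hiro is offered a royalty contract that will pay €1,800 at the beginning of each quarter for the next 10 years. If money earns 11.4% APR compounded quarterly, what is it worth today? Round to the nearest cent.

i = 0.114/4 = 0.0285 per quarter; n = 10·4 = 40.
PV = 1800 × [1 − (1+0.0285)^(−40)] / 0.0285 × (1+i) = 1800 × 24.360701 = 43,849.2622
(annuity-due: payments at period start, so ×(1+i).)

€43,849.26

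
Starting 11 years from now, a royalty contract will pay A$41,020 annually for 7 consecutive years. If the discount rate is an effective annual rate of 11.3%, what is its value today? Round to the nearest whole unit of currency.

A$65,625

Value one period before first payment (t=10): 41020 × [1 − (1+0.113)^(−7)] / 0.113 = 41020 × 4.666870 = 191,435.0132
Discount back 10 years: 191,435.0132 × (1+0.113)^(−10) = 191,435.0132 × 0.342806 = 65,625.0624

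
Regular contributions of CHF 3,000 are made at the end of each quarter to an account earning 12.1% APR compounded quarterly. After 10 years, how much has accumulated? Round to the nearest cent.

i = 0.121/4 = 0.03025 per quarter; n = 10·4 = 40.
FV = 3000 × [(1+0.03025)^40 − 1] / 0.03025 = 3000 × 75.830030 = 227,490.0912

CHF 227,490.09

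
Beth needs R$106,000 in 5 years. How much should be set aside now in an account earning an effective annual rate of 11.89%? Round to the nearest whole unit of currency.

R$60,443

PV = 106,000 / (1 + 0.1189)^5 = 106,000 / 1.753704 = 60,443.4849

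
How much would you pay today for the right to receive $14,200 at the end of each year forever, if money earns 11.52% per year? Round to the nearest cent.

$123,263.89

PV = PMT / i = 14200 / 0.1152 = 123,263.8889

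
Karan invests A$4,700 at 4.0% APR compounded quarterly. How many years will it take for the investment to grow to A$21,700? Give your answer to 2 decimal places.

38.43 years

Periodic rate i = 0.04/4 = 0.01.
n = ln(21700/4700) / ln(1+0.01) = ln(4.61702) / 0.009950 = 153.7386 quarters
= 153.7386/4 years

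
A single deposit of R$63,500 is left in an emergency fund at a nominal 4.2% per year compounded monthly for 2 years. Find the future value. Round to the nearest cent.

With 12 periods per year: i = 0.0035, n = 24.
FV = PV·(1+i)^n = 63,500 × 1.087469 = 69,054.3067

R$69,054.31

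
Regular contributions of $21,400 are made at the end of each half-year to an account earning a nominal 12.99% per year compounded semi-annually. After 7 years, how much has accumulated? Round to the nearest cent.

$465,655.90

Periodic rate i = 0.1299/2 = 0.06495; n = 7 × 2 = 14 periods.
FV = PMT · [(1+i)^n − 1] / i = 21400 · 21.759622 = 465,655.9038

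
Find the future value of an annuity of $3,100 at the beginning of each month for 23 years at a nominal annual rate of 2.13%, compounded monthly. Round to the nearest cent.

Periodic rate i = 0.0213/12 = 0.001775; n = 23 × 12 = 276 periods.
FV = PMT · [(1+i)^n − 1] / i × (1+i) = 3100 · 356.374741 = 1,104,761.6967
(Beginning-of-period payments → annuity-due factor ×(1+i).)

$1,104,761.70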